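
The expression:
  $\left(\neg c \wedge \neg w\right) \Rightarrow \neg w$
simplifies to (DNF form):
$\text{True}$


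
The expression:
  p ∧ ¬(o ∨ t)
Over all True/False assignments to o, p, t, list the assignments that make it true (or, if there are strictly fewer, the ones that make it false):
is true only for:
  o=False, p=True, t=False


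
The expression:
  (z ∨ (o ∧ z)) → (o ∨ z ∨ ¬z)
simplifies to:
True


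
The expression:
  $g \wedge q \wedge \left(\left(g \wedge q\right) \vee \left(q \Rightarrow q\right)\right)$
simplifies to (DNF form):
$g \wedge q$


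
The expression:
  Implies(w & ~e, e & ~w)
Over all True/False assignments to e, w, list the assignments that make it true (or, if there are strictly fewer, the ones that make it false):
is false only for:
  e=False, w=True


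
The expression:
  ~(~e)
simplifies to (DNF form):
e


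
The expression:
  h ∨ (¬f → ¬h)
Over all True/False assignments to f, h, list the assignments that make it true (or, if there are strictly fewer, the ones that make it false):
is always true.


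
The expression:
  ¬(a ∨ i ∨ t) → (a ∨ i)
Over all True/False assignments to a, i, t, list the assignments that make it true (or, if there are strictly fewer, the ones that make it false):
is false only for:
  a=False, i=False, t=False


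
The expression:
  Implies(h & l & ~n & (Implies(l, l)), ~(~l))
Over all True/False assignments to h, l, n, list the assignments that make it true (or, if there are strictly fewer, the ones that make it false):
is always true.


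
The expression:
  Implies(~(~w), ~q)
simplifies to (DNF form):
~q | ~w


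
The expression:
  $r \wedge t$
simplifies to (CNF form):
$r \wedge t$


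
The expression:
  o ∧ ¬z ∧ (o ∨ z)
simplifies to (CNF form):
o ∧ ¬z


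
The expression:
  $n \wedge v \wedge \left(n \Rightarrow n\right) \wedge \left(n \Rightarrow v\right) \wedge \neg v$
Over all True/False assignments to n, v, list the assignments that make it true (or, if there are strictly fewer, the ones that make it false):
is never true.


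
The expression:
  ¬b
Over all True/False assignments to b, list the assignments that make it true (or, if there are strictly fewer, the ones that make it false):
is true only for:
  b=False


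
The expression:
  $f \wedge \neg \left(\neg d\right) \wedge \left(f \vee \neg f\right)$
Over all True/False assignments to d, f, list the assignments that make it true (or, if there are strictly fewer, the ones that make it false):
is true only for:
  d=True, f=True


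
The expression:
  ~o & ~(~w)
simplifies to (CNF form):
w & ~o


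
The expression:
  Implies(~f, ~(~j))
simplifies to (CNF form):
f | j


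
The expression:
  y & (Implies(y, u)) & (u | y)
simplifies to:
u & y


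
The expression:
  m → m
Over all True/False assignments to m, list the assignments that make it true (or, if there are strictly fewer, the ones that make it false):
is always true.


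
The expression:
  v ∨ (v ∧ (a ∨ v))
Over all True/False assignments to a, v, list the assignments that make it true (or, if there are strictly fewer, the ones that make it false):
is true only for:
  a=False, v=True;
  a=True, v=True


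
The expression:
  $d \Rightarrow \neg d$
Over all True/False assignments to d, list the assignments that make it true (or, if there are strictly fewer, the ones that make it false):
is true only for:
  d=False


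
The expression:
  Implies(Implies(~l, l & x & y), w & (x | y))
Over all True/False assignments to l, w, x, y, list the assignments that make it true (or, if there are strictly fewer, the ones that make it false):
is false only for:
  l=True, w=False, x=False, y=False;
  l=True, w=False, x=False, y=True;
  l=True, w=False, x=True, y=False;
  l=True, w=False, x=True, y=True;
  l=True, w=True, x=False, y=False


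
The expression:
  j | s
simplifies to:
j | s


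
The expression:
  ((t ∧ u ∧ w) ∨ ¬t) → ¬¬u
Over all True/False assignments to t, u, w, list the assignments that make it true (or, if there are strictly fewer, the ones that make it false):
is false only for:
  t=False, u=False, w=False;
  t=False, u=False, w=True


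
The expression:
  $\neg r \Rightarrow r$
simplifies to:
$r$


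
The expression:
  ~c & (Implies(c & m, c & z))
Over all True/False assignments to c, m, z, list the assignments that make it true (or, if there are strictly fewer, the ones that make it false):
is true only for:
  c=False, m=False, z=False;
  c=False, m=False, z=True;
  c=False, m=True, z=False;
  c=False, m=True, z=True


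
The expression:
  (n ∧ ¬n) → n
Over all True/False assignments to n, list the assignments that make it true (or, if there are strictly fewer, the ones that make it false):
is always true.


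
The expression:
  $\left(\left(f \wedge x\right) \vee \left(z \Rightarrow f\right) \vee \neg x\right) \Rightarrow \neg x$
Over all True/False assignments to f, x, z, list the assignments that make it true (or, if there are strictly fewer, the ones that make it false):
is false only for:
  f=False, x=True, z=False;
  f=True, x=True, z=False;
  f=True, x=True, z=True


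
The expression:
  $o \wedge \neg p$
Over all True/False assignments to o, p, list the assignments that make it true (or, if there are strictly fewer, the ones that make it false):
is true only for:
  o=True, p=False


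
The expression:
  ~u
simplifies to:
~u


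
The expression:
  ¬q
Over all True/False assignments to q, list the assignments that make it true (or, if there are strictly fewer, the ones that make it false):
is true only for:
  q=False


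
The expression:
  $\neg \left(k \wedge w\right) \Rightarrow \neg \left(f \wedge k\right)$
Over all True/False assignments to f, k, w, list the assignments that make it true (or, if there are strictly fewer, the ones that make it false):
is false only for:
  f=True, k=True, w=False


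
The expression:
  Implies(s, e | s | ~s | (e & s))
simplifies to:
True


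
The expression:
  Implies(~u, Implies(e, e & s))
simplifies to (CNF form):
s | u | ~e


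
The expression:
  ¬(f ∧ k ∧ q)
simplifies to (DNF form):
¬f ∨ ¬k ∨ ¬q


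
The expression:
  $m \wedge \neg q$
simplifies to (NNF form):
$m \wedge \neg q$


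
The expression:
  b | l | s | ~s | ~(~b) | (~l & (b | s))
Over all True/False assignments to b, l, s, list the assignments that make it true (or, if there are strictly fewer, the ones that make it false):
is always true.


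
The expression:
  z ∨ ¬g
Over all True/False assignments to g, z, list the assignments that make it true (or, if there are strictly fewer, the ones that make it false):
is false only for:
  g=True, z=False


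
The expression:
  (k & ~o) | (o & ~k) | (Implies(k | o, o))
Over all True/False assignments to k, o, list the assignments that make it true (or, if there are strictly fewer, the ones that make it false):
is always true.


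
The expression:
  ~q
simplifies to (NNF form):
~q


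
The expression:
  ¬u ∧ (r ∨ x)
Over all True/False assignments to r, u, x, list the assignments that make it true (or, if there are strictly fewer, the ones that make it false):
is true only for:
  r=False, u=False, x=True;
  r=True, u=False, x=False;
  r=True, u=False, x=True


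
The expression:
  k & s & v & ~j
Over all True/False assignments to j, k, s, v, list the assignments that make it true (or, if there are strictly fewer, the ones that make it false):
is true only for:
  j=False, k=True, s=True, v=True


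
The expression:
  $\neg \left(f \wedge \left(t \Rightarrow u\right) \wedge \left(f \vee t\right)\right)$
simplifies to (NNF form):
$\left(t \wedge \neg u\right) \vee \neg f$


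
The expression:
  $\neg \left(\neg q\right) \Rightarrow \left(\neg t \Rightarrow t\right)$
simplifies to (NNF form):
$t \vee \neg q$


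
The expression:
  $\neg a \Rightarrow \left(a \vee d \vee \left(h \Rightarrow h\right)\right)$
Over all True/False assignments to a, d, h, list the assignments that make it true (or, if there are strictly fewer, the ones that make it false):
is always true.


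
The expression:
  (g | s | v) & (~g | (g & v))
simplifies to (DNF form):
v | (s & ~g)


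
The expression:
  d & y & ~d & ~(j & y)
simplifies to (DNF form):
False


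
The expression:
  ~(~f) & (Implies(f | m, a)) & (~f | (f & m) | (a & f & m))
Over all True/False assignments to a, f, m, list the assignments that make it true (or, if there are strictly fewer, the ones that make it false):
is true only for:
  a=True, f=True, m=True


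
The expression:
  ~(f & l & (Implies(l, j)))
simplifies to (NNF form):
~f | ~j | ~l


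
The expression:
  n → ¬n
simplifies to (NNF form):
¬n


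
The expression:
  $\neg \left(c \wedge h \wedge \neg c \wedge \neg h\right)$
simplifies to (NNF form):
$\text{True}$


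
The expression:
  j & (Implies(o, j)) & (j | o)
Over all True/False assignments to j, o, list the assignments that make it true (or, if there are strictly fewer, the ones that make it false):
is true only for:
  j=True, o=False;
  j=True, o=True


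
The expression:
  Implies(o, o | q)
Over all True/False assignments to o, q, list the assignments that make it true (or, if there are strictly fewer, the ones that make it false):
is always true.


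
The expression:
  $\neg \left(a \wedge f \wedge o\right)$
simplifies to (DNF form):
$\neg a \vee \neg f \vee \neg o$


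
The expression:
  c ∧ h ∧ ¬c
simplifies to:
False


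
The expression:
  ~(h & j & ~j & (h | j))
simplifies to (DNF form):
True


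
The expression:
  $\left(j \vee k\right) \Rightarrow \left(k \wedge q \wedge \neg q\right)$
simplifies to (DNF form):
$\neg j \wedge \neg k$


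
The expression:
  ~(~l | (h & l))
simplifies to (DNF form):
l & ~h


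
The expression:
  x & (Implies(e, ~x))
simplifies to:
x & ~e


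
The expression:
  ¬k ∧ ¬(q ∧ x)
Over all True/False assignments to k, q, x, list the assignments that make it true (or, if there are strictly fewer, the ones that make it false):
is true only for:
  k=False, q=False, x=False;
  k=False, q=False, x=True;
  k=False, q=True, x=False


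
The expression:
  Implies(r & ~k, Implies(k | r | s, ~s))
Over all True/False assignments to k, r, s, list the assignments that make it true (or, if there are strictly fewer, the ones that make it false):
is false only for:
  k=False, r=True, s=True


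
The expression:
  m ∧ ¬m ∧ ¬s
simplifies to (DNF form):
False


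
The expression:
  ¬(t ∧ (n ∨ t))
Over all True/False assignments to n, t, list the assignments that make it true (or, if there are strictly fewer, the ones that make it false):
is true only for:
  n=False, t=False;
  n=True, t=False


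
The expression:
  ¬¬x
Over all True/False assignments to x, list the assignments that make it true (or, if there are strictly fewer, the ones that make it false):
is true only for:
  x=True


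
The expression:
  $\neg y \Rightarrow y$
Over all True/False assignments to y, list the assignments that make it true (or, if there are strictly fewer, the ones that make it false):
is true only for:
  y=True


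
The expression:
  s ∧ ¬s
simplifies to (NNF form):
False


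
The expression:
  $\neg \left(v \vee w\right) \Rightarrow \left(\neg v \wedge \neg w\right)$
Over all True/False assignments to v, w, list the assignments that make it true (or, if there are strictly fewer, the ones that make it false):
is always true.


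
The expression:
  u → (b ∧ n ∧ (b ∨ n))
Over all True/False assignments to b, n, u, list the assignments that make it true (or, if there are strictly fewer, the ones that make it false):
is false only for:
  b=False, n=False, u=True;
  b=False, n=True, u=True;
  b=True, n=False, u=True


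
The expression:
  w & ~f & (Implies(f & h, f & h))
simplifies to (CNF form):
w & ~f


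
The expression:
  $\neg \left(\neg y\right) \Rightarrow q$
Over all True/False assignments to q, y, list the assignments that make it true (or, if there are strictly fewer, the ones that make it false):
is false only for:
  q=False, y=True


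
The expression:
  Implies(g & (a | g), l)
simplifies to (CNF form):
l | ~g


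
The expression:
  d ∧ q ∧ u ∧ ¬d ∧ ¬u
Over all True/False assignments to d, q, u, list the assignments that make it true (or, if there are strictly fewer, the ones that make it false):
is never true.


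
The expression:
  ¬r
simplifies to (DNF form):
¬r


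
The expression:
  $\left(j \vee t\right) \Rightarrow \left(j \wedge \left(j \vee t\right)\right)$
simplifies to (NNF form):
$j \vee \neg t$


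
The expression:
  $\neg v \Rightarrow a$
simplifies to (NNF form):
$a \vee v$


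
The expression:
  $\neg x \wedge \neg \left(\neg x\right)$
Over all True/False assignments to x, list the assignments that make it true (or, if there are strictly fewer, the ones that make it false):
is never true.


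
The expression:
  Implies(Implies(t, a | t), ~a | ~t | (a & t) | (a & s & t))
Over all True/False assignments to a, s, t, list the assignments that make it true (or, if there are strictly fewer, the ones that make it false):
is always true.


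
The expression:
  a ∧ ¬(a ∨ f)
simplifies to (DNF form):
False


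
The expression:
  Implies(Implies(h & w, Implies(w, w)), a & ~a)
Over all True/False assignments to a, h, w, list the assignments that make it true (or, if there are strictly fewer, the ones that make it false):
is never true.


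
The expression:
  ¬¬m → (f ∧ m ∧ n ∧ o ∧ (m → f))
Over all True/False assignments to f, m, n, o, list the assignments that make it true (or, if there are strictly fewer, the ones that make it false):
is false only for:
  f=False, m=True, n=False, o=False;
  f=False, m=True, n=False, o=True;
  f=False, m=True, n=True, o=False;
  f=False, m=True, n=True, o=True;
  f=True, m=True, n=False, o=False;
  f=True, m=True, n=False, o=True;
  f=True, m=True, n=True, o=False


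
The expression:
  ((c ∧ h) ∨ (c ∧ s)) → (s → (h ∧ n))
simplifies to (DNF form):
(h ∧ n) ∨ ¬c ∨ ¬s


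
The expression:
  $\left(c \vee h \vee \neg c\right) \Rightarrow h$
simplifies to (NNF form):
$h$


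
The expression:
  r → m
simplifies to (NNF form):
m ∨ ¬r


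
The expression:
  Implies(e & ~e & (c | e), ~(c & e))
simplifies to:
True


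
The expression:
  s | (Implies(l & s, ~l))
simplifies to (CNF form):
True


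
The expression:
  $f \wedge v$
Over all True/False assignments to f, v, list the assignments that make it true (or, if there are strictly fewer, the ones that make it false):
is true only for:
  f=True, v=True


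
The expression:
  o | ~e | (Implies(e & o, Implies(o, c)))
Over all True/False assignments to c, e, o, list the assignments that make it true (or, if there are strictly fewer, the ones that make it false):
is always true.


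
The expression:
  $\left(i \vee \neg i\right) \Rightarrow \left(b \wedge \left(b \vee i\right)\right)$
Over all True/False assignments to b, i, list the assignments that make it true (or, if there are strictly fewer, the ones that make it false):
is true only for:
  b=True, i=False;
  b=True, i=True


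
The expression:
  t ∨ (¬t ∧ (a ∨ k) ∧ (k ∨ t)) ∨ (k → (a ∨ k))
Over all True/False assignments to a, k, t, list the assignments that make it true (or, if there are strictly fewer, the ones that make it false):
is always true.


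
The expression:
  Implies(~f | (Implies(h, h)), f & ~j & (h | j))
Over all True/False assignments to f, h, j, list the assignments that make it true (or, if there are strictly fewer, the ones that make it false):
is true only for:
  f=True, h=True, j=False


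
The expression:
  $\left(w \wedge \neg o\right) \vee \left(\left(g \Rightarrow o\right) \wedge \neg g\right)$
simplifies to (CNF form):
$\left(w \vee \neg g\right) \wedge \left(\neg g \vee \neg o\right)$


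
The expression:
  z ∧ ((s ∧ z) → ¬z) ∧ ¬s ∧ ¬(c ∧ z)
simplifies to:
z ∧ ¬c ∧ ¬s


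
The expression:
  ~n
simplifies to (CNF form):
~n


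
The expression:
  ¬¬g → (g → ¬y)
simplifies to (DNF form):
¬g ∨ ¬y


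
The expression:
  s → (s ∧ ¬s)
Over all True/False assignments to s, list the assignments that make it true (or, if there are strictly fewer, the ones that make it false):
is true only for:
  s=False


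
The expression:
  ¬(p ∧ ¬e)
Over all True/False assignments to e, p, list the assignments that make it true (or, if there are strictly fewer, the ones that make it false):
is false only for:
  e=False, p=True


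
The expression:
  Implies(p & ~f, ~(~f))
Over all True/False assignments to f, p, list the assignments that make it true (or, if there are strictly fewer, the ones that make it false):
is false only for:
  f=False, p=True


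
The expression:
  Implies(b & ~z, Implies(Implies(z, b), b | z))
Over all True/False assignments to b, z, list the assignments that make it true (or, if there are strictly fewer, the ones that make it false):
is always true.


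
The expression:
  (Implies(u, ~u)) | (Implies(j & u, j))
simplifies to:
True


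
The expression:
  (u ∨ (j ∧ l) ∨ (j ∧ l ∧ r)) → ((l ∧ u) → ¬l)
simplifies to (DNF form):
¬l ∨ ¬u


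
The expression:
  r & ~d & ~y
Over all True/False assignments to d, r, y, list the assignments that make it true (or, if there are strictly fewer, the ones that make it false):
is true only for:
  d=False, r=True, y=False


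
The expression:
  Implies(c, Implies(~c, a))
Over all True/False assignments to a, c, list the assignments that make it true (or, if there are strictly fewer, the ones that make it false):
is always true.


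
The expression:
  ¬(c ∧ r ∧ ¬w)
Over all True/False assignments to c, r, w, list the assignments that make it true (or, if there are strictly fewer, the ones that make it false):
is false only for:
  c=True, r=True, w=False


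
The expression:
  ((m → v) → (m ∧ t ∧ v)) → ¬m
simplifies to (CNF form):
(v ∨ ¬m) ∧ (¬m ∨ ¬t)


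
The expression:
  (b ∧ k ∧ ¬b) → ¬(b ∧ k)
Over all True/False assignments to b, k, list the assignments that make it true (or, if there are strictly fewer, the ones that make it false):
is always true.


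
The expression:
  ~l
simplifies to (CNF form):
~l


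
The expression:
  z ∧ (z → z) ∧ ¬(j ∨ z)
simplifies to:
False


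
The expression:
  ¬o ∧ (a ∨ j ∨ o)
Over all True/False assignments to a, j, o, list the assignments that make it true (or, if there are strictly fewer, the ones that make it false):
is true only for:
  a=False, j=True, o=False;
  a=True, j=False, o=False;
  a=True, j=True, o=False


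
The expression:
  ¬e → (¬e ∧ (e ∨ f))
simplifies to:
e ∨ f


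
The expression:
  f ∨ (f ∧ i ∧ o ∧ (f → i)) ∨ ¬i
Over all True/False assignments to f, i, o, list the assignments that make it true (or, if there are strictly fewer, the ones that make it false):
is false only for:
  f=False, i=True, o=False;
  f=False, i=True, o=True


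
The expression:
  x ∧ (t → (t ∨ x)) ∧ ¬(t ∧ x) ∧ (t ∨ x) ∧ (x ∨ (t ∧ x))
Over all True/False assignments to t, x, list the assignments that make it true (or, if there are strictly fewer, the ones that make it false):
is true only for:
  t=False, x=True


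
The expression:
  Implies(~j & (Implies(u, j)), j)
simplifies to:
j | u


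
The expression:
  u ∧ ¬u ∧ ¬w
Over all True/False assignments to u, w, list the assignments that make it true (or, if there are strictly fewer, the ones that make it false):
is never true.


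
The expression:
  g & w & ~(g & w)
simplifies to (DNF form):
False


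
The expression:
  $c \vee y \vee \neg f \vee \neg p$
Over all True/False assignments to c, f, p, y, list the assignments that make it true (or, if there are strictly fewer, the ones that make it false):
is false only for:
  c=False, f=True, p=True, y=False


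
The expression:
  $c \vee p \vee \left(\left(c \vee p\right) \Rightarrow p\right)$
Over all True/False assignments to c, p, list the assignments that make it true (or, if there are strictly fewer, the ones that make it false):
is always true.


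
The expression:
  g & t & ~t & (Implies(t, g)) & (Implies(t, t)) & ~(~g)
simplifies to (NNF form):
False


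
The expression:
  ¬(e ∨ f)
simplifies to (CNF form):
¬e ∧ ¬f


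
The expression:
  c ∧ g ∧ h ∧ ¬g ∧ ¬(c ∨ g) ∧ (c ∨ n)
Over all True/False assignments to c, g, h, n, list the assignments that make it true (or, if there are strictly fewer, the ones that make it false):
is never true.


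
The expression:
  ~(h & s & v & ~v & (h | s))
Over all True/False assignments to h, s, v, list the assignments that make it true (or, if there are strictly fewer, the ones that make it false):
is always true.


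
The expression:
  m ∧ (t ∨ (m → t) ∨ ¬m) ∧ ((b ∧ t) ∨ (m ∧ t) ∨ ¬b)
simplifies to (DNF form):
m ∧ t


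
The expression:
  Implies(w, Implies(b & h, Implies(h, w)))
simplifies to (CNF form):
True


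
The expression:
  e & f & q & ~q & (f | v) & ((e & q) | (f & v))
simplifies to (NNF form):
False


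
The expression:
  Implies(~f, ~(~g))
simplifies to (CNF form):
f | g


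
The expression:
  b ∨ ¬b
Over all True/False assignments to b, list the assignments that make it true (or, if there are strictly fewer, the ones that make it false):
is always true.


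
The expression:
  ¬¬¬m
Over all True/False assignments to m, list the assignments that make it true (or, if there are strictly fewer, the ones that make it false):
is true only for:
  m=False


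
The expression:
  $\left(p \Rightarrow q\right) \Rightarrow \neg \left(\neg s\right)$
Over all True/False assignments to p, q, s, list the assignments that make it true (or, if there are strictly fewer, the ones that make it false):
is false only for:
  p=False, q=False, s=False;
  p=False, q=True, s=False;
  p=True, q=True, s=False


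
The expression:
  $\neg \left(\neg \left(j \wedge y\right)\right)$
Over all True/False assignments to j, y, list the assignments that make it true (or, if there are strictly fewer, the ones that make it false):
is true only for:
  j=True, y=True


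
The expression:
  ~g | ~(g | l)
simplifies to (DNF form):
~g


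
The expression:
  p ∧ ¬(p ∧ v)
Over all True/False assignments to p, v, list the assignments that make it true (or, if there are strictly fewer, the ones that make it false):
is true only for:
  p=True, v=False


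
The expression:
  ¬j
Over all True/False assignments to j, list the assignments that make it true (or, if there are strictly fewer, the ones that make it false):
is true only for:
  j=False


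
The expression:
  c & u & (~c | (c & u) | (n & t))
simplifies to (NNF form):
c & u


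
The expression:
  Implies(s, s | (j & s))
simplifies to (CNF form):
True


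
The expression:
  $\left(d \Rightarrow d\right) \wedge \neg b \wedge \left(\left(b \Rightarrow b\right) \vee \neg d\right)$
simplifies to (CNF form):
$\neg b$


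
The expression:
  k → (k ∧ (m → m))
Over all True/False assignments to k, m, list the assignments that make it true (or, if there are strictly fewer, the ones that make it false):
is always true.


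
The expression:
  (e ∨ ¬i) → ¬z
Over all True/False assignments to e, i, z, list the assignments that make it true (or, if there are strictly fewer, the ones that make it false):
is false only for:
  e=False, i=False, z=True;
  e=True, i=False, z=True;
  e=True, i=True, z=True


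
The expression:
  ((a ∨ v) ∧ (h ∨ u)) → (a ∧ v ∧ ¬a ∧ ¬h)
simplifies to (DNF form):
(¬a ∧ ¬v) ∨ (¬h ∧ ¬u)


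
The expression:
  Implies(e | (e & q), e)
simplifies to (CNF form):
True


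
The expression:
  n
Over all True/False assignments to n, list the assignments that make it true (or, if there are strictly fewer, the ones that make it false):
is true only for:
  n=True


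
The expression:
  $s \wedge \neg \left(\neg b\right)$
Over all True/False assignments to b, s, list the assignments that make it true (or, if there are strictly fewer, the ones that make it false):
is true only for:
  b=True, s=True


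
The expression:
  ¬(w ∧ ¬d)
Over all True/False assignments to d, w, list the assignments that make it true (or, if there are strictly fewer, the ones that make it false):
is false only for:
  d=False, w=True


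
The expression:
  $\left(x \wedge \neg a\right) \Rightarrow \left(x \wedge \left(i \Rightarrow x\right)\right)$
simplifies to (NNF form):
$\text{True}$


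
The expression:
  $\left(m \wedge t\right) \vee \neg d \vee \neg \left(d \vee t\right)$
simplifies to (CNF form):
$\left(m \vee \neg d\right) \wedge \left(t \vee \neg d\right)$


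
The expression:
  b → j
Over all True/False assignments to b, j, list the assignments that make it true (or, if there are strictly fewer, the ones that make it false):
is false only for:
  b=True, j=False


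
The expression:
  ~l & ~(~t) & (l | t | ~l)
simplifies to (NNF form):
t & ~l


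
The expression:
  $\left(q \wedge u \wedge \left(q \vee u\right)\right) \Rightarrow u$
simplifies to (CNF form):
$\text{True}$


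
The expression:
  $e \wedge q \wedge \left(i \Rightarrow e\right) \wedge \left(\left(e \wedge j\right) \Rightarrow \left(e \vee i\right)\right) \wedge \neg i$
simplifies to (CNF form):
$e \wedge q \wedge \neg i$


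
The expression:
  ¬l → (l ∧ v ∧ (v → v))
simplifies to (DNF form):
l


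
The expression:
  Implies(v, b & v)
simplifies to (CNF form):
b | ~v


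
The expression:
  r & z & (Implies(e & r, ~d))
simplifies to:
r & z & (~d | ~e)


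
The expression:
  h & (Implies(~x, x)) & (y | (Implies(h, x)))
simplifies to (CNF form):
h & x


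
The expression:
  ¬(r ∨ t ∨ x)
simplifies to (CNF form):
¬r ∧ ¬t ∧ ¬x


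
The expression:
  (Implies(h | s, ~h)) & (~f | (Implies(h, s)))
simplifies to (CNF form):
~h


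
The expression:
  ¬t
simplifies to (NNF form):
¬t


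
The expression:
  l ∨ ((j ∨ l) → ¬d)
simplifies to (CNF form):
l ∨ ¬d ∨ ¬j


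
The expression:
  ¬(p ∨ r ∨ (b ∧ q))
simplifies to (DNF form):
(¬b ∧ ¬p ∧ ¬r) ∨ (¬p ∧ ¬q ∧ ¬r)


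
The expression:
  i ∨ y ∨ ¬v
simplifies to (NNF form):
i ∨ y ∨ ¬v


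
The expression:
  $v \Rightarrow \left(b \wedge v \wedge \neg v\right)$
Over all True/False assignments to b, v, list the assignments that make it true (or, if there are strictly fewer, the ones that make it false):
is true only for:
  b=False, v=False;
  b=True, v=False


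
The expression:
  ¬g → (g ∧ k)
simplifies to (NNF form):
g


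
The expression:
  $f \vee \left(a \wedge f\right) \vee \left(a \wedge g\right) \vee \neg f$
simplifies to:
$\text{True}$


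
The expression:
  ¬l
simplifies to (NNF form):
¬l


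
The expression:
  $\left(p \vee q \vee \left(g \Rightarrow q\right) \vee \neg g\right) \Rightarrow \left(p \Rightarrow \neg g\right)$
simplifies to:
$\neg g \vee \neg p$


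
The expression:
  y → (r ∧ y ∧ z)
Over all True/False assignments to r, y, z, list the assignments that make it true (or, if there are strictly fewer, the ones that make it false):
is false only for:
  r=False, y=True, z=False;
  r=False, y=True, z=True;
  r=True, y=True, z=False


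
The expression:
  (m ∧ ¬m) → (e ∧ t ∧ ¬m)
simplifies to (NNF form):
True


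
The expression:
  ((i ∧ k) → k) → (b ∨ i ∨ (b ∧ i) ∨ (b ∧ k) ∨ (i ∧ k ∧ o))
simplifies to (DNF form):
b ∨ i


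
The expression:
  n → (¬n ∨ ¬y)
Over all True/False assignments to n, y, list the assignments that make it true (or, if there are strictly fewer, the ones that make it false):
is false only for:
  n=True, y=True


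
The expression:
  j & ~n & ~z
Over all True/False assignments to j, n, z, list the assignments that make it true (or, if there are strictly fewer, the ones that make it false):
is true only for:
  j=True, n=False, z=False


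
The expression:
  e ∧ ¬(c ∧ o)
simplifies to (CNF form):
e ∧ (¬c ∨ ¬o)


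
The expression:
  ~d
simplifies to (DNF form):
~d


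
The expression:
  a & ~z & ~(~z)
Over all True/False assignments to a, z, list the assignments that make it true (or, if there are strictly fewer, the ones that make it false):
is never true.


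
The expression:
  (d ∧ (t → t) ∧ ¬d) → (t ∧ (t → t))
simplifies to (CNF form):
True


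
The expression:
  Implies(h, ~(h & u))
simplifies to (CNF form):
~h | ~u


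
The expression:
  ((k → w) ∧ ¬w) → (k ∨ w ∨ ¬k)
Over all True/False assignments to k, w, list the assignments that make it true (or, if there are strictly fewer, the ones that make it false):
is always true.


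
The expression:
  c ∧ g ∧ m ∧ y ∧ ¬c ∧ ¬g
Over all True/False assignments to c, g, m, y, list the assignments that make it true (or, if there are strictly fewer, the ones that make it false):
is never true.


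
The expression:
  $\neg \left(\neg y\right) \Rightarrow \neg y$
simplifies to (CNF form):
$\neg y$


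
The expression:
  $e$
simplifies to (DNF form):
$e$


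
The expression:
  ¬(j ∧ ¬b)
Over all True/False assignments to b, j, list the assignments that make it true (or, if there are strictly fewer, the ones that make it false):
is false only for:
  b=False, j=True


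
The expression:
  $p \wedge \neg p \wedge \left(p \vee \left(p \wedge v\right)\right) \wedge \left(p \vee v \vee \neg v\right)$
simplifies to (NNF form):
$\text{False}$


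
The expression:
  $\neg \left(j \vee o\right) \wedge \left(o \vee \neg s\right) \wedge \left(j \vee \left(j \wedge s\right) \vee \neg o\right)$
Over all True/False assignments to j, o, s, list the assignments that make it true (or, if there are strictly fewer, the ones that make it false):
is true only for:
  j=False, o=False, s=False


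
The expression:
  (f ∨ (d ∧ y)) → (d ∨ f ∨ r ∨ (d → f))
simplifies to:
True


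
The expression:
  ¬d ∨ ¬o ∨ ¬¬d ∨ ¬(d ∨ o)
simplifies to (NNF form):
True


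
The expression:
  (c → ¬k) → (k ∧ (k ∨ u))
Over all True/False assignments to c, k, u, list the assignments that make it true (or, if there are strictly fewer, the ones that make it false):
is true only for:
  c=False, k=True, u=False;
  c=False, k=True, u=True;
  c=True, k=True, u=False;
  c=True, k=True, u=True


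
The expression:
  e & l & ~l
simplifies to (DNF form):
False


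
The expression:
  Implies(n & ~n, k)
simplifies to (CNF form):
True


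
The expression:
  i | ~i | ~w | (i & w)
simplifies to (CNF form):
True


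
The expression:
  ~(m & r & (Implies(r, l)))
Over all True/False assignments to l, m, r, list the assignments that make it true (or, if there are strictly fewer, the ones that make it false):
is false only for:
  l=True, m=True, r=True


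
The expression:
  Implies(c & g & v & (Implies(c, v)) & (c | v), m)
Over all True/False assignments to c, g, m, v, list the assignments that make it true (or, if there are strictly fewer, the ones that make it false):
is false only for:
  c=True, g=True, m=False, v=True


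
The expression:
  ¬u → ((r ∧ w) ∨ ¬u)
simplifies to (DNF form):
True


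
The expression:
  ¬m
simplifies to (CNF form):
¬m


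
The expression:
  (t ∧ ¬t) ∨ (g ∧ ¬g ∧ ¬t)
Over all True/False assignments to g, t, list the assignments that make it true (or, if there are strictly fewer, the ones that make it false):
is never true.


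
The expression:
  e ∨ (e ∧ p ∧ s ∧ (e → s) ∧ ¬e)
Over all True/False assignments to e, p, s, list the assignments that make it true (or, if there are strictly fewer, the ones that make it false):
is true only for:
  e=True, p=False, s=False;
  e=True, p=False, s=True;
  e=True, p=True, s=False;
  e=True, p=True, s=True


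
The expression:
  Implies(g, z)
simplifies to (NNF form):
z | ~g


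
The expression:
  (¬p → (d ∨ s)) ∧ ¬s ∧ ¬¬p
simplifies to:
p ∧ ¬s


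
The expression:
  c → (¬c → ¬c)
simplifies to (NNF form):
True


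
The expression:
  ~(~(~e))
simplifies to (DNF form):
~e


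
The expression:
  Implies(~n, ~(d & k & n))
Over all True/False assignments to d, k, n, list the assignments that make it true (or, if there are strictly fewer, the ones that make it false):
is always true.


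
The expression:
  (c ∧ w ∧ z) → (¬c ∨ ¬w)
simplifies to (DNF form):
¬c ∨ ¬w ∨ ¬z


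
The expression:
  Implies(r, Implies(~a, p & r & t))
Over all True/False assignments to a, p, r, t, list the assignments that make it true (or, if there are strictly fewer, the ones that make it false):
is false only for:
  a=False, p=False, r=True, t=False;
  a=False, p=False, r=True, t=True;
  a=False, p=True, r=True, t=False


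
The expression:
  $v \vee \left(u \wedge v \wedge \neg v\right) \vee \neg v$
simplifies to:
$\text{True}$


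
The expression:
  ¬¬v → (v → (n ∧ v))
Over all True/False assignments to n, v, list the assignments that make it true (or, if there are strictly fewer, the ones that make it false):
is false only for:
  n=False, v=True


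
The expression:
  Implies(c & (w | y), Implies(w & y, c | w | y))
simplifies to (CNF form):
True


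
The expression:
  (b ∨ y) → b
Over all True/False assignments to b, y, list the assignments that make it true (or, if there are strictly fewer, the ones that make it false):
is false only for:
  b=False, y=True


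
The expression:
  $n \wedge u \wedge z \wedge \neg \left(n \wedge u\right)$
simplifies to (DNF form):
$\text{False}$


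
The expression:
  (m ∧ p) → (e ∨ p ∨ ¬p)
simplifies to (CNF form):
True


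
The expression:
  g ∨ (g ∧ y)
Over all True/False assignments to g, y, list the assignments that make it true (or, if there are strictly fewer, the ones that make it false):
is true only for:
  g=True, y=False;
  g=True, y=True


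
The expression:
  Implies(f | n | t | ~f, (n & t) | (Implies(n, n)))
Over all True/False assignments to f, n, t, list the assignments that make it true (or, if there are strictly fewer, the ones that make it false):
is always true.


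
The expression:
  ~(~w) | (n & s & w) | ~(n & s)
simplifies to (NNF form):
w | ~n | ~s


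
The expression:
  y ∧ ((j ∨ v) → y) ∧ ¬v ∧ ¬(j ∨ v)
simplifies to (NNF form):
y ∧ ¬j ∧ ¬v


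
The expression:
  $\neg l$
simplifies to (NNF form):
$\neg l$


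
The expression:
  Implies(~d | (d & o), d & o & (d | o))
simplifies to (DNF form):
d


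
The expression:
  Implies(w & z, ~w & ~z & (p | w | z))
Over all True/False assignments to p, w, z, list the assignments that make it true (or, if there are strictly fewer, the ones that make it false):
is false only for:
  p=False, w=True, z=True;
  p=True, w=True, z=True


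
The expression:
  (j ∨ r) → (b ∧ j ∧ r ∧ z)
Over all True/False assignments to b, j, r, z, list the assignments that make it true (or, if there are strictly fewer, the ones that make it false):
is true only for:
  b=False, j=False, r=False, z=False;
  b=False, j=False, r=False, z=True;
  b=True, j=False, r=False, z=False;
  b=True, j=False, r=False, z=True;
  b=True, j=True, r=True, z=True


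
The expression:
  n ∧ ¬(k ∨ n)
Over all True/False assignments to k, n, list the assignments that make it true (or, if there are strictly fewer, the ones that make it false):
is never true.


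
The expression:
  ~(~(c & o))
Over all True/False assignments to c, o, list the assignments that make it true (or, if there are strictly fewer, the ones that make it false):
is true only for:
  c=True, o=True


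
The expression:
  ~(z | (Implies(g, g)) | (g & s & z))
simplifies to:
False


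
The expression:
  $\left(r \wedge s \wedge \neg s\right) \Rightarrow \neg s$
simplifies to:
$\text{True}$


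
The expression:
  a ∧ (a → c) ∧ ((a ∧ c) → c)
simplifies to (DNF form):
a ∧ c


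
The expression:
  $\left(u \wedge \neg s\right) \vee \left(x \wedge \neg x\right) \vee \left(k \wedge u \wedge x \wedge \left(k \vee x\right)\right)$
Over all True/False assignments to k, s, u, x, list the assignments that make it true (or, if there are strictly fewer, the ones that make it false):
is true only for:
  k=False, s=False, u=True, x=False;
  k=False, s=False, u=True, x=True;
  k=True, s=False, u=True, x=False;
  k=True, s=False, u=True, x=True;
  k=True, s=True, u=True, x=True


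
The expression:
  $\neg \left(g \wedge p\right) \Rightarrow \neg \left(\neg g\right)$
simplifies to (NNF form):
$g$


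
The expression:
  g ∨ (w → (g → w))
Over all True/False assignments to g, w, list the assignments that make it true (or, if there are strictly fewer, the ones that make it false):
is always true.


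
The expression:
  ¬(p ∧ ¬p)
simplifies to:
True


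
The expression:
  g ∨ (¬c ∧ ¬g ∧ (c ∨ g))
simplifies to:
g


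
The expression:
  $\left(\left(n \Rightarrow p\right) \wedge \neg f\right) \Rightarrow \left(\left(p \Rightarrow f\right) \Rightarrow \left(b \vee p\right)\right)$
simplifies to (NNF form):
$b \vee f \vee n \vee p$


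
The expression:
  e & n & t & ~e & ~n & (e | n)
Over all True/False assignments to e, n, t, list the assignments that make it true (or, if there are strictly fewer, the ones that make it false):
is never true.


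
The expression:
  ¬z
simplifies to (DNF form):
¬z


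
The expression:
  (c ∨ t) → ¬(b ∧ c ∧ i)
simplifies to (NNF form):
¬b ∨ ¬c ∨ ¬i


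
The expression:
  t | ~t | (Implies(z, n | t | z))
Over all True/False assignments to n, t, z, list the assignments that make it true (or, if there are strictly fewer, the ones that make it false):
is always true.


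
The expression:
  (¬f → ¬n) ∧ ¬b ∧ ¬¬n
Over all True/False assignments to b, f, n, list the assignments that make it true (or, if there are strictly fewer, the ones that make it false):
is true only for:
  b=False, f=True, n=True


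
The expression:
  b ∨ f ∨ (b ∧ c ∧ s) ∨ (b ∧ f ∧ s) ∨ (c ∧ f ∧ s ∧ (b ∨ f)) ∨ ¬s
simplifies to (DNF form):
b ∨ f ∨ ¬s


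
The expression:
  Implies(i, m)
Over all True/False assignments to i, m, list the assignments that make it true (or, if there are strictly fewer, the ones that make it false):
is false only for:
  i=True, m=False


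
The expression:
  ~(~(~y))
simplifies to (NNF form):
~y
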